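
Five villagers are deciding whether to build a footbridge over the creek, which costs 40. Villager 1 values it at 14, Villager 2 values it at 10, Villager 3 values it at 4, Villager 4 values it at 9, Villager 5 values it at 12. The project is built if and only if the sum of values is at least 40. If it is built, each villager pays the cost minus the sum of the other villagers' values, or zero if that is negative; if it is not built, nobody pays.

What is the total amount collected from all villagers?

9

Total value 49 ≥ cost 40, so it is built.
Villager 1: others sum to 35; max(0, 40 - 35) = 5.
Villager 2: others sum to 39; max(0, 40 - 39) = 1.
Villager 3: others sum to 45; max(0, 40 - 45) = 0.
Villager 4: others sum to 40; max(0, 40 - 40) = 0.
Villager 5: others sum to 37; max(0, 40 - 37) = 3.
Total collected = 5 + 1 + 0 + 0 + 3 = 9.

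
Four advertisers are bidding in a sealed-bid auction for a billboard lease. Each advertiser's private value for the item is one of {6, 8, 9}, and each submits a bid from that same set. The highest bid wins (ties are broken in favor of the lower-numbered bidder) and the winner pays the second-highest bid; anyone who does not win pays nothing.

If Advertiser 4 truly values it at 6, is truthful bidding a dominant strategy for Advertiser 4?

Check each profile of the others' bids and compare truth against every alternative bid.
Others bid (6, 6, 6): truth gives 0, best alternative gives 0.
Others bid (6, 6, 8): truth gives 0, best alternative gives 0.
Others bid (6, 6, 9): truth gives 0, best alternative gives 0.
Others bid (6, 8, 6): truth gives 0, best alternative gives 0.
Others bid (6, 8, 8): truth gives 0, best alternative gives 0.
Others bid (6, 8, 9): truth gives 0, best alternative gives 0.
(Remaining 21 profiles checked similarly; truth is weakly best in each.)
In every case the truthful bid is at least as good as any alternative, so it is a dominant strategy.

Yes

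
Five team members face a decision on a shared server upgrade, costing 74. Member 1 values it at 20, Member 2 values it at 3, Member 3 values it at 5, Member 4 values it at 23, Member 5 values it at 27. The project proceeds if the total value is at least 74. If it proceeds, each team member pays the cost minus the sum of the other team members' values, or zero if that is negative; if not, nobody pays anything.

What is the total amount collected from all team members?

59

Total value 78 ≥ cost 74, so it is built.
Member 1: others sum to 58; max(0, 74 - 58) = 16.
Member 2: others sum to 75; max(0, 74 - 75) = 0.
Member 3: others sum to 73; max(0, 74 - 73) = 1.
Member 4: others sum to 55; max(0, 74 - 55) = 19.
Member 5: others sum to 51; max(0, 74 - 51) = 23.
Total collected = 16 + 0 + 1 + 19 + 23 = 59.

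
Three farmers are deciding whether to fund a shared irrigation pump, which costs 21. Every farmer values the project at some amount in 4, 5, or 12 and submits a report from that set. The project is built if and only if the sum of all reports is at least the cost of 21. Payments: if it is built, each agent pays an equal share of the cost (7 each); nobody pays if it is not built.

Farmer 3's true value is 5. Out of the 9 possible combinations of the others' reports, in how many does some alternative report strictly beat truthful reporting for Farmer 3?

2

Others report (4, 12): truth gives -2; report 4 gives 0 > -2. Violating.
Others report (12, 4): truth gives -2; report 4 gives 0 > -2. Violating.
Others report (4, 4): truth gives 0; no alternative beats it.
Others report (4, 5): truth gives 0; no alternative beats it.
(Checking all 9 profiles: 2 have a profitable deviation, 7 do not.)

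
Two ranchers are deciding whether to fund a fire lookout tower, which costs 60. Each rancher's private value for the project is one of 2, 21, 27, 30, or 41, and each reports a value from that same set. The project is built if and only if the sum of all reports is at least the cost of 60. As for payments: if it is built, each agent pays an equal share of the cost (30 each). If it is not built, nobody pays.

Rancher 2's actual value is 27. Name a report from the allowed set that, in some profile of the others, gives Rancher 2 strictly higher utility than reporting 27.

2

Suppose Rancher 1 reports 41.
Report 27: project built, pays 30, utility 27 - 30 = -3.
Report 2: project not built, utility 0.
So reporting 2 beats truth here (0 > -3).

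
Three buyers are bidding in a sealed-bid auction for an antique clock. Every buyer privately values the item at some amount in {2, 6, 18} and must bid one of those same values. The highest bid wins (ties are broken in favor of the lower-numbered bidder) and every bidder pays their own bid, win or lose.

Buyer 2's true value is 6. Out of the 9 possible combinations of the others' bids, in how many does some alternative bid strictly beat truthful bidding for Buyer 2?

7

Others bid (2, 18): truth gives -6; bid 2 gives -2 > -6. Violating.
Others bid (6, 2): truth gives -6; bid 2 gives -2 > -6. Violating.
Others bid (6, 6): truth gives -6; bid 2 gives -2 > -6. Violating.
Others bid (6, 18): truth gives -6; bid 2 gives -2 > -6. Violating.
Others bid (2, 2): truth gives 0; no alternative beats it.
Others bid (2, 6): truth gives 0; no alternative beats it.
(Checking all 9 profiles: 7 have a profitable deviation, 2 do not.)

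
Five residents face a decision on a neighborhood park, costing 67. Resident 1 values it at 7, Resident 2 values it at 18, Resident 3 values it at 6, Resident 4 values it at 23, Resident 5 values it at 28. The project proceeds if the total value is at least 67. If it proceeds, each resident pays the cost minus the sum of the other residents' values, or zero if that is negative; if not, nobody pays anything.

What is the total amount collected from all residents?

Total value 82 ≥ cost 67, so it is built.
Resident 1: others sum to 75; max(0, 67 - 75) = 0.
Resident 2: others sum to 64; max(0, 67 - 64) = 3.
Resident 3: others sum to 76; max(0, 67 - 76) = 0.
Resident 4: others sum to 59; max(0, 67 - 59) = 8.
Resident 5: others sum to 54; max(0, 67 - 54) = 13.
Total collected = 0 + 3 + 0 + 8 + 13 = 24.

24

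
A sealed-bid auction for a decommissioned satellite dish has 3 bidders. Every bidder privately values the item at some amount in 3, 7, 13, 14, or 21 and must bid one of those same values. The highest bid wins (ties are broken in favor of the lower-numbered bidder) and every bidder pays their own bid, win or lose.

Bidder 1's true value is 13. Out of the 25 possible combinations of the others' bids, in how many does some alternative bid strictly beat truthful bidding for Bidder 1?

Others bid (3, 3): truth gives 0; bid 3 gives 10 > 0. Violating.
Others bid (3, 7): truth gives 0; bid 7 gives 6 > 0. Violating.
Others bid (3, 14): truth gives -13; bid 14 gives -1 > -13. Violating.
Others bid (3, 21): truth gives -13; bid 3 gives -3 > -13. Violating.
Others bid (3, 13): truth gives 0; no alternative beats it.
Others bid (7, 13): truth gives 0; no alternative beats it.
(Checking all 25 profiles: 20 have a profitable deviation, 5 do not.)

20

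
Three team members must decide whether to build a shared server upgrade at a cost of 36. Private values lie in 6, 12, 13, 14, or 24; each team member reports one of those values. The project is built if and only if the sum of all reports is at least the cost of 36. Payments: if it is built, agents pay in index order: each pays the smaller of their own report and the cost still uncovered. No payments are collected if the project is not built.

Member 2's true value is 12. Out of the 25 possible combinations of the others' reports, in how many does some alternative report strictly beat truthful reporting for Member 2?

9

Others report (6, 24): truth gives 0; report 6 gives 6 > 0. Violating.
Others report (12, 24): truth gives 0; report 6 gives 6 > 0. Violating.
Others report (13, 24): truth gives 0; report 6 gives 6 > 0. Violating.
Others report (14, 24): truth gives 0; report 6 gives 6 > 0. Violating.
Others report (6, 6): truth gives 0; no alternative beats it.
Others report (6, 12): truth gives 0; no alternative beats it.
(Checking all 25 profiles: 9 have a profitable deviation, 16 do not.)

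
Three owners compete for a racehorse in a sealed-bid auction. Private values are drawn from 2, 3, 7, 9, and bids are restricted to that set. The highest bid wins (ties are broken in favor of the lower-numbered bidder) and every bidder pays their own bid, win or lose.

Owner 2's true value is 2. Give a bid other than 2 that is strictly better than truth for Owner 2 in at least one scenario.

Suppose Owner 1 bids 2 and Owner 3 bids 2.
Bid 2: loses but pays 2, utility -2.
Bid 3: wins, pays 3, utility 2 - 3 = -1.
So bidding 3 beats truth here (-1 > -2).

3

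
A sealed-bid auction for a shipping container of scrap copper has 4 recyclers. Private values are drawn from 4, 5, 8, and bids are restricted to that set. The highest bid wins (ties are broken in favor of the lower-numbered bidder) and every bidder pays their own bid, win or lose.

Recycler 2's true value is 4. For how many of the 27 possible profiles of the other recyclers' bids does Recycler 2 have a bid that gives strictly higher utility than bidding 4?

Others bid (4, 4, 4): truth gives -4; bid 5 gives -1 > -4. Violating.
Others bid (4, 4, 5): truth gives -4; bid 5 gives -1 > -4. Violating.
Others bid (4, 5, 4): truth gives -4; bid 5 gives -1 > -4. Violating.
Others bid (4, 5, 5): truth gives -4; bid 5 gives -1 > -4. Violating.
Others bid (4, 4, 8): truth gives -4; no alternative beats it.
Others bid (4, 5, 8): truth gives -4; no alternative beats it.
(Checking all 27 profiles: 4 have a profitable deviation, 23 do not.)

4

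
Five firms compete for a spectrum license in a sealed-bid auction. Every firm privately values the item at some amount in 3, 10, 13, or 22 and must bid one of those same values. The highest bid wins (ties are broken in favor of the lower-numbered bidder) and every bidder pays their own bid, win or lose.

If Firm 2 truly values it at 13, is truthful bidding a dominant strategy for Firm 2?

Consider the case where Firm 1 bids 3, Firm 3 bids 3, Firm 4 bids 3 and Firm 5 bids 3.
Truthful bid 13: wins, pays 13, utility 13 - 13 = 0.
Bid 10 instead: wins, pays 10, utility 13 - 10 = 3.
Since 3 > 0, bidding 10 is strictly better here, so truthful bidding is not dominant.

No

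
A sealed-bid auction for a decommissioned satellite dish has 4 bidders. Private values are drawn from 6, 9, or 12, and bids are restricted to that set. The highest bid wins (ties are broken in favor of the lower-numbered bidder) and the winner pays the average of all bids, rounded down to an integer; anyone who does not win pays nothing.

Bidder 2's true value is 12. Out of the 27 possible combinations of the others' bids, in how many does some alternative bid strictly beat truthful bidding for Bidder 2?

Others bid (6, 6, 6): truth gives 5; bid 9 gives 6 > 5. Violating.
Others bid (6, 6, 9): truth gives 4; bid 9 gives 5 > 4. Violating.
Others bid (6, 9, 6): truth gives 4; bid 9 gives 5 > 4. Violating.
Others bid (6, 9, 9): truth gives 3; bid 9 gives 4 > 3. Violating.
Others bid (6, 6, 12): truth gives 3; no alternative beats it.
Others bid (6, 9, 12): truth gives 3; no alternative beats it.
(Checking all 27 profiles: 4 have a profitable deviation, 23 do not.)

4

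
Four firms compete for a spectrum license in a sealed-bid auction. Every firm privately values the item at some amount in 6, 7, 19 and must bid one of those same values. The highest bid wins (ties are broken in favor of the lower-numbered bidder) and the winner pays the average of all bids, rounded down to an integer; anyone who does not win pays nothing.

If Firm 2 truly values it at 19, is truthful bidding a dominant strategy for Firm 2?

No

Consider the case where Firm 1 bids 6, Firm 3 bids 6 and Firm 4 bids 6.
Truthful bid 19: wins, pays 9, utility 19 - 9 = 10.
Bid 7 instead: wins, pays 6, utility 19 - 6 = 13.
Since 13 > 10, bidding 7 is strictly better here, so truthful bidding is not dominant.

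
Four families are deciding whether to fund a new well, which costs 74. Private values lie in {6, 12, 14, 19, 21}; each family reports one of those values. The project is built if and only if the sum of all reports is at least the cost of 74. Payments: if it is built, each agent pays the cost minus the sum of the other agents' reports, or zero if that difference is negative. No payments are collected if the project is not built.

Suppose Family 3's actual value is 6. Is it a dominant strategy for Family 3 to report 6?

Yes

Check each profile of the others' reports and compare truth against every alternative report.
Others report (21, 21, 21): truth gives 0, best alternative gives -5.
Others report (6, 6, 6): truth gives 0, best alternative gives 0.
Others report (6, 6, 12): truth gives 0, best alternative gives 0.
Others report (6, 6, 14): truth gives 0, best alternative gives 0.
Others report (6, 6, 19): truth gives 0, best alternative gives 0.
Others report (6, 6, 21): truth gives 0, best alternative gives 0.
(Remaining 119 profiles checked similarly; truth is weakly best in each.)
In every case the truthful report is at least as good as any alternative, so it is a dominant strategy.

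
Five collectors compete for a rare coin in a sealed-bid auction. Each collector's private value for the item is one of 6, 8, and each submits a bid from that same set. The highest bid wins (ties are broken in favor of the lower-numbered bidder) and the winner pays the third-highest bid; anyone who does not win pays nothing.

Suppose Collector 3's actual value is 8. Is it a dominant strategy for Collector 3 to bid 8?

Yes

Check each profile of the others' bids and compare truth against every alternative bid.
Others bid (6, 6, 6, 6): truth gives 2, best alternative gives 0.
Others bid (6, 6, 6, 8): truth gives 2, best alternative gives 0.
Others bid (6, 6, 8, 6): truth gives 2, best alternative gives 0.
Others bid (6, 6, 8, 8): truth gives 0, best alternative gives 0.
Others bid (6, 8, 6, 6): truth gives 0, best alternative gives 0.
Others bid (6, 8, 6, 8): truth gives 0, best alternative gives 0.
(Remaining 10 profiles checked similarly; truth is weakly best in each.)
In every case the truthful bid is at least as good as any alternative, so it is a dominant strategy.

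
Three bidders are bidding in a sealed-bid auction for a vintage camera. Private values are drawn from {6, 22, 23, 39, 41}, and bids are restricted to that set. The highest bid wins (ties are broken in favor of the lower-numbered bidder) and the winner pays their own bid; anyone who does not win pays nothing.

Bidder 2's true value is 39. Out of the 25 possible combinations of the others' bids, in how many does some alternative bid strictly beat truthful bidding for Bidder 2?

6

Others bid (6, 6): truth gives 0; bid 22 gives 17 > 0. Violating.
Others bid (6, 22): truth gives 0; bid 22 gives 17 > 0. Violating.
Others bid (6, 23): truth gives 0; bid 23 gives 16 > 0. Violating.
Others bid (22, 6): truth gives 0; bid 23 gives 16 > 0. Violating.
Others bid (6, 39): truth gives 0; no alternative beats it.
Others bid (6, 41): truth gives 0; no alternative beats it.
(Checking all 25 profiles: 6 have a profitable deviation, 19 do not.)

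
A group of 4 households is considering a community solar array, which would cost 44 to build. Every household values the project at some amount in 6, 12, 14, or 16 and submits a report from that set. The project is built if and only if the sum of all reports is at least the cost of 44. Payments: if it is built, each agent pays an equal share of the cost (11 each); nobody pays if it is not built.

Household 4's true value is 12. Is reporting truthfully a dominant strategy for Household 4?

Consider the case where Household 1 reports 6, Household 2 reports 6 and Household 3 reports 16.
Truthful report 12: project not built, utility 0.
Report 16 instead: project built, pays 11, utility 12 - 11 = 1.
Since 1 > 0, reporting 16 is strictly better here, so truthful reporting is not dominant.

No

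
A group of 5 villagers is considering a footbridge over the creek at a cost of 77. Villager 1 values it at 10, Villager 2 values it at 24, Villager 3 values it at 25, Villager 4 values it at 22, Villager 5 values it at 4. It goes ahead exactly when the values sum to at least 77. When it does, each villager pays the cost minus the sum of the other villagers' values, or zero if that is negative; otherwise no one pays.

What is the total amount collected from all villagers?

Total value 85 ≥ cost 77, so it is built.
Villager 1: others sum to 75; max(0, 77 - 75) = 2.
Villager 2: others sum to 61; max(0, 77 - 61) = 16.
Villager 3: others sum to 60; max(0, 77 - 60) = 17.
Villager 4: others sum to 63; max(0, 77 - 63) = 14.
Villager 5: others sum to 81; max(0, 77 - 81) = 0.
Total collected = 2 + 16 + 17 + 14 + 0 = 49.

49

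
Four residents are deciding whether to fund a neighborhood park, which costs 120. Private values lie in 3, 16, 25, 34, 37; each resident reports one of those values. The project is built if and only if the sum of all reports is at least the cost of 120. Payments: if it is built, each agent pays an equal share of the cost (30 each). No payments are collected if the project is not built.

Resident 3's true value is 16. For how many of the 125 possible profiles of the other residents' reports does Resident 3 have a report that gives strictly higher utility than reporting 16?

7

Others report (34, 34, 37): truth gives -14; report 3 gives 0 > -14. Violating.
Others report (34, 37, 34): truth gives -14; report 3 gives 0 > -14. Violating.
Others report (34, 37, 37): truth gives -14; report 3 gives 0 > -14. Violating.
Others report (37, 34, 34): truth gives -14; report 3 gives 0 > -14. Violating.
Others report (3, 3, 3): truth gives 0; no alternative beats it.
Others report (3, 3, 16): truth gives 0; no alternative beats it.
(Checking all 125 profiles: 7 have a profitable deviation, 118 do not.)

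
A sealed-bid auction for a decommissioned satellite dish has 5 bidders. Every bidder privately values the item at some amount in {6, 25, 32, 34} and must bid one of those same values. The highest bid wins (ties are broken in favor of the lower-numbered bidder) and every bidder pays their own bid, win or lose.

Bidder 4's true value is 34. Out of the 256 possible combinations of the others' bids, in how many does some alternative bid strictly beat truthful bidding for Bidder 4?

172

Others bid (6, 6, 6, 6): truth gives 0; bid 25 gives 9 > 0. Violating.
Others bid (6, 6, 6, 25): truth gives 0; bid 25 gives 9 > 0. Violating.
Others bid (6, 6, 6, 32): truth gives 0; bid 32 gives 2 > 0. Violating.
Others bid (6, 6, 25, 6): truth gives 0; bid 32 gives 2 > 0. Violating.
Others bid (6, 6, 6, 34): truth gives 0; no alternative beats it.
Others bid (6, 6, 25, 34): truth gives 0; no alternative beats it.
(Checking all 256 profiles: 172 have a profitable deviation, 84 do not.)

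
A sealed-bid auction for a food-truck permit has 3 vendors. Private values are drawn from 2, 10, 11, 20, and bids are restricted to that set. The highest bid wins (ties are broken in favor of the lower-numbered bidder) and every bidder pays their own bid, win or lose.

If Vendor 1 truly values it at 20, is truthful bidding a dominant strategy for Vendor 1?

No

Consider the case where Vendor 2 bids 2 and Vendor 3 bids 2.
Truthful bid 20: wins, pays 20, utility 20 - 20 = 0.
Bid 2 instead: wins, pays 2, utility 20 - 2 = 18.
Since 18 > 0, bidding 2 is strictly better here, so truthful bidding is not dominant.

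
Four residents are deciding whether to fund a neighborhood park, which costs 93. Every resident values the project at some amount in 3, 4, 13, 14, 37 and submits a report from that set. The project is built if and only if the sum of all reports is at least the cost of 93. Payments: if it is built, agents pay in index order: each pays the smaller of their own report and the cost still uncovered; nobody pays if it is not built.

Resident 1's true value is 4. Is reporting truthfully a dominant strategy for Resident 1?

Consider the case where Resident 2 reports 37, Resident 3 reports 37 and Resident 4 reports 37.
Truthful report 4: project built, pays 4, utility 4 - 4 = 0.
Report 3 instead: project built, pays 3, utility 4 - 3 = 1.
Since 1 > 0, reporting 3 is strictly better here, so truthful reporting is not dominant.

No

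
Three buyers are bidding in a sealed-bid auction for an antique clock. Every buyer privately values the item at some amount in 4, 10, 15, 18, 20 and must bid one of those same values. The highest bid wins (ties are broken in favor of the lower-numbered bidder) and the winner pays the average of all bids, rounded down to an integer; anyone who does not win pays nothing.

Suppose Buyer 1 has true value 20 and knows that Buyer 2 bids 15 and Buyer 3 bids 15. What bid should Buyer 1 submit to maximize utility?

15

Bid 4: loses, pays 0, utility 0.
Bid 10: loses, pays 0, utility 0.
Bid 15: wins, pays 15, utility 20 - 15 = 5.
Bid 18: wins, pays 16, utility 20 - 16 = 4.
Bid 20: wins, pays 16, utility 20 - 16 = 4.
The best choice is 15 with utility 5.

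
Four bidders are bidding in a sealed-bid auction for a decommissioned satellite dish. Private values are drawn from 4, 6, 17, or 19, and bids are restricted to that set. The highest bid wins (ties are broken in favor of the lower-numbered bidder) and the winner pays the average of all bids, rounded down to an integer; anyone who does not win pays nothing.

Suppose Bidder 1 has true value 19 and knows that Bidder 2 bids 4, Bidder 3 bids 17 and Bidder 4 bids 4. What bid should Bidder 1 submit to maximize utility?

Bid 4: loses, pays 0, utility 0.
Bid 6: loses, pays 0, utility 0.
Bid 17: wins, pays 10, utility 19 - 10 = 9.
Bid 19: wins, pays 11, utility 19 - 11 = 8.
The best choice is 17 with utility 9.

17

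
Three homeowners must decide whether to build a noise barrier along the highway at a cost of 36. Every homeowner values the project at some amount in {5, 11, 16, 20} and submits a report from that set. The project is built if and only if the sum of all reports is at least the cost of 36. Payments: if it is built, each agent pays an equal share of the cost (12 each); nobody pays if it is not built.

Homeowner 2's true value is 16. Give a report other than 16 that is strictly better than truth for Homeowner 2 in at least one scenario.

Suppose Homeowner 1 reports 5 and Homeowner 3 reports 11.
Report 16: project not built, utility 0.
Report 20: project built, pays 12, utility 16 - 12 = 4.
So reporting 20 beats truth here (4 > 0).

20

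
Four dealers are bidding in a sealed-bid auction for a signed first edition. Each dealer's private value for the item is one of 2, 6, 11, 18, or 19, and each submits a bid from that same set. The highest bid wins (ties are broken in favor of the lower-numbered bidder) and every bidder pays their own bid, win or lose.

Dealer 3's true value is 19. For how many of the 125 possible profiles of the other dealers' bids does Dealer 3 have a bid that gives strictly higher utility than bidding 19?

Others bid (2, 2, 2): truth gives 0; bid 6 gives 13 > 0. Violating.
Others bid (2, 2, 6): truth gives 0; bid 6 gives 13 > 0. Violating.
Others bid (2, 2, 11): truth gives 0; bid 11 gives 8 > 0. Violating.
Others bid (2, 2, 18): truth gives 0; bid 18 gives 1 > 0. Violating.
Others bid (2, 2, 19): truth gives 0; no alternative beats it.
Others bid (2, 6, 19): truth gives 0; no alternative beats it.
(Checking all 125 profiles: 81 have a profitable deviation, 44 do not.)

81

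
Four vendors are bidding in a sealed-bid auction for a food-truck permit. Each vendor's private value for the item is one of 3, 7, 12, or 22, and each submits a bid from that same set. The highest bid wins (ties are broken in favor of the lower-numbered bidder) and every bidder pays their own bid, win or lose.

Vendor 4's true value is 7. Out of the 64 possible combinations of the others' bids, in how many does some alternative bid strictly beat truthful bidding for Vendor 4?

Others bid (3, 3, 7): truth gives -7; bid 3 gives -3 > -7. Violating.
Others bid (3, 3, 12): truth gives -7; bid 3 gives -3 > -7. Violating.
Others bid (3, 3, 22): truth gives -7; bid 3 gives -3 > -7. Violating.
Others bid (3, 7, 3): truth gives -7; bid 3 gives -3 > -7. Violating.
Others bid (3, 3, 3): truth gives 0; no alternative beats it.
(Checking all 64 profiles: 63 have a profitable deviation, 1 does not.)

63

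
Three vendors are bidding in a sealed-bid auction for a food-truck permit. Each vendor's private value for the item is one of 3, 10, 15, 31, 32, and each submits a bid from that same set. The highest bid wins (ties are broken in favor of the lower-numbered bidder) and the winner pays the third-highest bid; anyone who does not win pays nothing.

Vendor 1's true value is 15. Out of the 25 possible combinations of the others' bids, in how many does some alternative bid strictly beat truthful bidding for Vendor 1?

Others bid (3, 31): truth gives 0; bid 31 gives 12 > 0. Violating.
Others bid (3, 32): truth gives 0; bid 32 gives 12 > 0. Violating.
Others bid (10, 31): truth gives 0; bid 31 gives 5 > 0. Violating.
Others bid (10, 32): truth gives 0; bid 32 gives 5 > 0. Violating.
Others bid (3, 3): truth gives 12; no alternative beats it.
Others bid (3, 10): truth gives 12; no alternative beats it.
(Checking all 25 profiles: 8 have a profitable deviation, 17 do not.)

8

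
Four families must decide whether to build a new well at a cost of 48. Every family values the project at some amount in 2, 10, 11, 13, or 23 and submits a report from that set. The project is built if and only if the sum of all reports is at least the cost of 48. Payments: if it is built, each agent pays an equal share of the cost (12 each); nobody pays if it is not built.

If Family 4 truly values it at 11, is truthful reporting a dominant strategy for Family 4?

Consider the case where Family 1 reports 2, Family 2 reports 13 and Family 3 reports 23.
Truthful report 11: project built, pays 12, utility 11 - 12 = -1.
Report 2 instead: project not built, utility 0.
Since 0 > -1, reporting 2 is strictly better here, so truthful reporting is not dominant.

No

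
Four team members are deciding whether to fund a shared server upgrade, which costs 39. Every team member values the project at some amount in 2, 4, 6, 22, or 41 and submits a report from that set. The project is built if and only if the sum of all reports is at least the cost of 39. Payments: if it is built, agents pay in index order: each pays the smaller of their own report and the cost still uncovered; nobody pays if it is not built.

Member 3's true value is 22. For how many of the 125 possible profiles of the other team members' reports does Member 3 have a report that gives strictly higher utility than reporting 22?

Others report (2, 2, 41): truth gives 0; report 2 gives 20 > 0. Violating.
Others report (2, 4, 41): truth gives 0; report 2 gives 20 > 0. Violating.
Others report (2, 6, 41): truth gives 0; report 2 gives 20 > 0. Violating.
Others report (2, 22, 22): truth gives 7; report 2 gives 20 > 7. Violating.
Others report (2, 2, 2): truth gives 0; no alternative beats it.
Others report (2, 2, 4): truth gives 0; no alternative beats it.
(Checking all 125 profiles: 24 have a profitable deviation, 101 do not.)

24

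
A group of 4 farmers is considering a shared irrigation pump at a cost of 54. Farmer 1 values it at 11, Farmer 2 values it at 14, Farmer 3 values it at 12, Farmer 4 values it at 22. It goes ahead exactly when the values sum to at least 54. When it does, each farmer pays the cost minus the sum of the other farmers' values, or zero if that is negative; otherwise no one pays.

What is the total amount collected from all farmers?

Total value 59 ≥ cost 54, so it is built.
Farmer 1: others sum to 48; max(0, 54 - 48) = 6.
Farmer 2: others sum to 45; max(0, 54 - 45) = 9.
Farmer 3: others sum to 47; max(0, 54 - 47) = 7.
Farmer 4: others sum to 37; max(0, 54 - 37) = 17.
Total collected = 6 + 9 + 7 + 17 = 39.

39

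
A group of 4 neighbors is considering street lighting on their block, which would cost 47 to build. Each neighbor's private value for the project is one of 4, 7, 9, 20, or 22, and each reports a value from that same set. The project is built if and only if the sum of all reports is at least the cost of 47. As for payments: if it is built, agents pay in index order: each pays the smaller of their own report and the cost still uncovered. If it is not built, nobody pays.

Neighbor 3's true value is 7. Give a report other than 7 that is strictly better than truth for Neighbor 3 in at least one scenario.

Suppose Neighbor 1 reports 4, Neighbor 2 reports 20 and Neighbor 4 reports 20.
Report 7: project built, pays 7, utility 7 - 7 = 0.
Report 4: project built, pays 4, utility 7 - 4 = 3.
So reporting 4 beats truth here (3 > 0).

4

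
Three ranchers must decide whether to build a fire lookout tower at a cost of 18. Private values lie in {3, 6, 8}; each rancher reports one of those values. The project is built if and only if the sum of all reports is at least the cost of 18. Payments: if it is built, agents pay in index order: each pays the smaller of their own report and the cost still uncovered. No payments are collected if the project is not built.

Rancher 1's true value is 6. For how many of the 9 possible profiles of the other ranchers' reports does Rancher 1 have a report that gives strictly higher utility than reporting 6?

Others report (8, 8): truth gives 0; report 3 gives 3 > 0. Violating.
Others report (3, 3): truth gives 0; no alternative beats it.
Others report (3, 6): truth gives 0; no alternative beats it.
(Checking all 9 profiles: 1 has a profitable deviation, 8 do not.)

1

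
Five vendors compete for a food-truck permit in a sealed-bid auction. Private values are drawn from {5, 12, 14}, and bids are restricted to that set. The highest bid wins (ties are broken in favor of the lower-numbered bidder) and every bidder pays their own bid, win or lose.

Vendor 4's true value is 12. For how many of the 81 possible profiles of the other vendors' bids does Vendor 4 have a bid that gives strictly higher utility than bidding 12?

79

Others bid (5, 5, 5, 14): truth gives -12; bid 14 gives -2 > -12. Violating.
Others bid (5, 5, 12, 5): truth gives -12; bid 14 gives -2 > -12. Violating.
Others bid (5, 5, 12, 12): truth gives -12; bid 14 gives -2 > -12. Violating.
Others bid (5, 5, 12, 14): truth gives -12; bid 14 gives -2 > -12. Violating.
Others bid (5, 5, 5, 5): truth gives 0; no alternative beats it.
Others bid (5, 5, 5, 12): truth gives 0; no alternative beats it.
(Checking all 81 profiles: 79 have a profitable deviation, 2 do not.)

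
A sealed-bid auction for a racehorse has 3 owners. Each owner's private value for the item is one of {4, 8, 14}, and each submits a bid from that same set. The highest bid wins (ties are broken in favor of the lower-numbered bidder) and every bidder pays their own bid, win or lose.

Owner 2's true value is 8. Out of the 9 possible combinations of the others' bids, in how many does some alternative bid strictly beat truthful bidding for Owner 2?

7

Others bid (4, 14): truth gives -8; bid 4 gives -4 > -8. Violating.
Others bid (8, 4): truth gives -8; bid 4 gives -4 > -8. Violating.
Others bid (8, 8): truth gives -8; bid 4 gives -4 > -8. Violating.
Others bid (8, 14): truth gives -8; bid 4 gives -4 > -8. Violating.
Others bid (4, 4): truth gives 0; no alternative beats it.
Others bid (4, 8): truth gives 0; no alternative beats it.
(Checking all 9 profiles: 7 have a profitable deviation, 2 do not.)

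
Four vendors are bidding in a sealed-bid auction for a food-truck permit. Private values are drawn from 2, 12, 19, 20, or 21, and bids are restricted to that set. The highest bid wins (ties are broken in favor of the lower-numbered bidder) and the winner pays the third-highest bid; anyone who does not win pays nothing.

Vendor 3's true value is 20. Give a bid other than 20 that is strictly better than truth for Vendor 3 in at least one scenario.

Suppose Vendor 1 bids 2, Vendor 2 bids 2 and Vendor 4 bids 21.
Bid 20: loses, pays 0, utility 0.
Bid 21: wins, pays 2, utility 20 - 2 = 18.
So bidding 21 beats truth here (18 > 0).

21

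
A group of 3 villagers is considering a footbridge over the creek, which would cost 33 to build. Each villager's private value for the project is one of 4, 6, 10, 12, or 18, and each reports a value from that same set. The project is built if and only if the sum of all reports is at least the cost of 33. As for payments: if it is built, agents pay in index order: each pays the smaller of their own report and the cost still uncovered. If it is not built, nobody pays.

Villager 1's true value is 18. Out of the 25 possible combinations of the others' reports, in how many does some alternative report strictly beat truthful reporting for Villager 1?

Others report (4, 18): truth gives 0; report 12 gives 6 > 0. Violating.
Others report (6, 18): truth gives 0; report 10 gives 8 > 0. Violating.
Others report (10, 12): truth gives 0; report 12 gives 6 > 0. Violating.
Others report (10, 18): truth gives 0; report 6 gives 12 > 0. Violating.
Others report (4, 4): truth gives 0; no alternative beats it.
Others report (4, 6): truth gives 0; no alternative beats it.
(Checking all 25 profiles: 12 have a profitable deviation, 13 do not.)

12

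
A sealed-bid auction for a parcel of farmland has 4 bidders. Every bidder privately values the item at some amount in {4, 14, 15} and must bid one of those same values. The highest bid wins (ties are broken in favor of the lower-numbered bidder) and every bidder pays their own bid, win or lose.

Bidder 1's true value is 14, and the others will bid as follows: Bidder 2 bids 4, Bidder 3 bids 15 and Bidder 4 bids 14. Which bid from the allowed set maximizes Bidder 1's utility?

15

Bid 4: loses but pays 4, utility -4.
Bid 14: loses but pays 14, utility -14.
Bid 15: wins, pays 15, utility 14 - 15 = -1.
The best choice is 15 with utility -1.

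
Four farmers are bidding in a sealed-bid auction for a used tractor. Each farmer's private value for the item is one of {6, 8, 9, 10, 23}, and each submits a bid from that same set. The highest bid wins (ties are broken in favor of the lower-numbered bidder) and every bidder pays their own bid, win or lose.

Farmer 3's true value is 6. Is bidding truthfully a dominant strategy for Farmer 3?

No

Consider the case where Farmer 1 bids 6, Farmer 2 bids 6 and Farmer 4 bids 6.
Truthful bid 6: loses but pays 6, utility -6.
Bid 8 instead: wins, pays 8, utility 6 - 8 = -2.
Since -2 > -6, bidding 8 is strictly better here, so truthful bidding is not dominant.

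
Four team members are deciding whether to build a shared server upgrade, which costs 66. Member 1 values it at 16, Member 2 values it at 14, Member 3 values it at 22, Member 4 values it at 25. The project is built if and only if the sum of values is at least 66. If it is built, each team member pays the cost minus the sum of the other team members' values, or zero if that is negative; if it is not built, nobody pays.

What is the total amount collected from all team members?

33

Total value 77 ≥ cost 66, so it is built.
Member 1: others sum to 61; max(0, 66 - 61) = 5.
Member 2: others sum to 63; max(0, 66 - 63) = 3.
Member 3: others sum to 55; max(0, 66 - 55) = 11.
Member 4: others sum to 52; max(0, 66 - 52) = 14.
Total collected = 5 + 3 + 11 + 14 = 33.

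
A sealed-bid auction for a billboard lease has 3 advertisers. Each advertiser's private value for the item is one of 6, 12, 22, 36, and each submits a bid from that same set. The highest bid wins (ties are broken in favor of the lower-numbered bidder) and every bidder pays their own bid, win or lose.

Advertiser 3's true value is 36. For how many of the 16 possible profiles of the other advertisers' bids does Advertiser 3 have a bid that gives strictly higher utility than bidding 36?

Others bid (6, 6): truth gives 0; bid 12 gives 24 > 0. Violating.
Others bid (6, 12): truth gives 0; bid 22 gives 14 > 0. Violating.
Others bid (6, 36): truth gives -36; bid 6 gives -6 > -36. Violating.
Others bid (12, 6): truth gives 0; bid 22 gives 14 > 0. Violating.
Others bid (6, 22): truth gives 0; no alternative beats it.
Others bid (12, 22): truth gives 0; no alternative beats it.
(Checking all 16 profiles: 11 have a profitable deviation, 5 do not.)

11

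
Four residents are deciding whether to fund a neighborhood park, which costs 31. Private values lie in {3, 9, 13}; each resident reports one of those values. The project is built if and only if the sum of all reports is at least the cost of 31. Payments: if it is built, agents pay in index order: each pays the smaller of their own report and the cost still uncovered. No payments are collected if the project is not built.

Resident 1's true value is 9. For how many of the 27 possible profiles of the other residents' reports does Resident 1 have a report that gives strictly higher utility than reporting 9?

Others report (3, 13, 13): truth gives 0; report 3 gives 6 > 0. Violating.
Others report (9, 9, 13): truth gives 0; report 3 gives 6 > 0. Violating.
Others report (9, 13, 9): truth gives 0; report 3 gives 6 > 0. Violating.
Others report (9, 13, 13): truth gives 0; report 3 gives 6 > 0. Violating.
Others report (3, 3, 3): truth gives 0; no alternative beats it.
Others report (3, 3, 9): truth gives 0; no alternative beats it.
(Checking all 27 profiles: 10 have a profitable deviation, 17 do not.)

10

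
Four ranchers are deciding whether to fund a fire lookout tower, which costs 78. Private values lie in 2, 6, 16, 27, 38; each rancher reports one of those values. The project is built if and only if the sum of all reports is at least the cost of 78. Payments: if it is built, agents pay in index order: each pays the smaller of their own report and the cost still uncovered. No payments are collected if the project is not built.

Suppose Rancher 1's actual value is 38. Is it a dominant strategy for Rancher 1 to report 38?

No

Consider the case where Rancher 2 reports 2, Rancher 3 reports 16 and Rancher 4 reports 38.
Truthful report 38: project built, pays 38, utility 38 - 38 = 0.
Report 27 instead: project built, pays 27, utility 38 - 27 = 11.
Since 11 > 0, reporting 27 is strictly better here, so truthful reporting is not dominant.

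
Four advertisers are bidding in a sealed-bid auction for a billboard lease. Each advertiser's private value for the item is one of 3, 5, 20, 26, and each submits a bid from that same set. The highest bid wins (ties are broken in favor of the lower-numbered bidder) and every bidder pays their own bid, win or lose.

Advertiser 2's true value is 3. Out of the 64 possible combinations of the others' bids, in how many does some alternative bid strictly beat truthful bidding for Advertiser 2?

Others bid (3, 3, 3): truth gives -3; bid 5 gives -2 > -3. Violating.
Others bid (3, 3, 5): truth gives -3; bid 5 gives -2 > -3. Violating.
Others bid (3, 5, 3): truth gives -3; bid 5 gives -2 > -3. Violating.
Others bid (3, 5, 5): truth gives -3; bid 5 gives -2 > -3. Violating.
Others bid (3, 3, 20): truth gives -3; no alternative beats it.
Others bid (3, 3, 26): truth gives -3; no alternative beats it.
(Checking all 64 profiles: 4 have a profitable deviation, 60 do not.)

4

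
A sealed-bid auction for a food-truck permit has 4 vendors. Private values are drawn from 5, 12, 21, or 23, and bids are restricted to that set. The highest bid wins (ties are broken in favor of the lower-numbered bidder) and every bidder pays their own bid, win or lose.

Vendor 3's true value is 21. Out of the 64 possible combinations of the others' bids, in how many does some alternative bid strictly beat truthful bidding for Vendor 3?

Others bid (5, 5, 5): truth gives 0; bid 12 gives 9 > 0. Violating.
Others bid (5, 5, 12): truth gives 0; bid 12 gives 9 > 0. Violating.
Others bid (5, 5, 23): truth gives -21; bid 23 gives -2 > -21. Violating.
Others bid (5, 12, 23): truth gives -21; bid 23 gives -2 > -21. Violating.
Others bid (5, 5, 21): truth gives 0; no alternative beats it.
Others bid (5, 12, 5): truth gives 0; no alternative beats it.
(Checking all 64 profiles: 54 have a profitable deviation, 10 do not.)

54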